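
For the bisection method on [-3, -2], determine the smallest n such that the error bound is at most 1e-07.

We need (b-a)/2^n ≤ 1e-07
(-2 - (-3))/2^n ≤ 1e-07
1/2^n ≤ 1e-07
2^n ≥ 10000000
n ≥ log₂(10000000) = 23.25
n ≥ 24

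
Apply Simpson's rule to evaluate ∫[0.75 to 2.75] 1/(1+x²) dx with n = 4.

f(x) = 1/(1+x²)
a = 0.75, b = 2.75, n = 4
h = (b - a)/n = 0.500000

Simpson's rule: (h/3)[f(x₀) + 4f(x₁) + 2f(x₂) + ... + f(xₙ)]

x_0 = 0.7500, f(x_0) = 0.640000, coefficient = 1
x_1 = 1.2500, f(x_1) = 0.390244, coefficient = 4
x_2 = 1.7500, f(x_2) = 0.246154, coefficient = 2
x_3 = 2.2500, f(x_3) = 0.164948, coefficient = 4
x_4 = 2.7500, f(x_4) = 0.116788, coefficient = 1

I ≈ (0.500000/3) × 3.469865 = 0.578311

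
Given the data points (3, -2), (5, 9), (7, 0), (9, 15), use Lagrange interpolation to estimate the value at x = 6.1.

Lagrange interpolation formula:
P(x) = Σ yᵢ × Lᵢ(x)
where Lᵢ(x) = Π_{j≠i} (x - xⱼ)/(xᵢ - xⱼ)

L_0(6.1) = (6.1 - 5)/(3 - 5) × (6.1 - 7)/(3 - 7) × (6.1 - 9)/(3 - 9) = -0.059813
L_1(6.1) = (6.1 - 3)/(5 - 3) × (6.1 - 7)/(5 - 7) × (6.1 - 9)/(5 - 9) = 0.505688
L_2(6.1) = (6.1 - 3)/(7 - 3) × (6.1 - 5)/(7 - 5) × (6.1 - 9)/(7 - 9) = 0.618062
L_3(6.1) = (6.1 - 3)/(9 - 3) × (6.1 - 5)/(9 - 5) × (6.1 - 7)/(9 - 7) = -0.063938

P(6.1) = (-2)×L_0(6.1) + 9×L_1(6.1) + 0×L_2(6.1) + 15×L_3(6.1)
P(6.1) = 3.711750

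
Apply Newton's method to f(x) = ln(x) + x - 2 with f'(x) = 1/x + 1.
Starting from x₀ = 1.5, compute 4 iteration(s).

f(x) = ln(x) + x - 2
f'(x) = 1/x + 1
x₀ = 1.5

Newton-Raphson formula: x_{n+1} = x_n - f(x_n)/f'(x_n)

Iteration 1:
  f(1.500000) = -0.094535
  f'(1.500000) = 1.666667
  x_1 = 1.500000 - (-0.094535)/1.666667 = 1.556721
Iteration 2:
  f(1.556721) = -0.000697
  f'(1.556721) = 1.642376
  x_2 = 1.556721 - (-0.000697)/1.642376 = 1.557146
Iteration 3:
  f(1.557146) = 0.000000
  f'(1.557146) = 1.642201
  x_3 = 1.557146 - 0.000000/1.642201 = 1.557146
Iteration 4:
  f(1.557146) = 0.000000
  f'(1.557146) = 1.642201
  x_4 = 1.557146 - 0.000000/1.642201 = 1.557146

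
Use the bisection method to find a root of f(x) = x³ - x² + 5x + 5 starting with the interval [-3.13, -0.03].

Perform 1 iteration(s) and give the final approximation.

f(x) = x³ - x² + 5x + 5
Initial interval: [-3.13, -0.03]

Iteration 1:
  c_1 = (-3.130000 + (-0.030000))/2 = -1.580000
  f(c_1) = f(-1.580000) = -9.340712
  f(a) × f(c) ≥ 0, new interval: [-1.580000, -0.030000]

After 1 iteration(s), the approximation is c_1 = -1.580000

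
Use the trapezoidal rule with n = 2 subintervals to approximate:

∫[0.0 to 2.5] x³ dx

f(x) = x³
a = 0.0, b = 2.5, n = 2
h = (b - a)/n = 1.250000

Trapezoidal rule: (h/2)[f(x₀) + 2f(x₁) + 2f(x₂) + ... + f(xₙ)]

x_0 = 0.0000, f(x_0) = 0.000000, coefficient = 1
x_1 = 1.2500, f(x_1) = 1.953125, coefficient = 2
x_2 = 2.5000, f(x_2) = 15.625000, coefficient = 1

I ≈ (1.250000/2) × 19.531250 = 12.207031
Exact value: 9.765625
Error: 2.441406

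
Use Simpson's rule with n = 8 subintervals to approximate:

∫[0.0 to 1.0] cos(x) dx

f(x) = cos(x)
a = 0.0, b = 1.0, n = 8
h = (b - a)/n = 0.125000

Simpson's rule: (h/3)[f(x₀) + 4f(x₁) + 2f(x₂) + ... + f(xₙ)]

x_0 = 0.0000, f(x_0) = 1.000000, coefficient = 1
x_1 = 0.1250, f(x_1) = 0.992198, coefficient = 4
x_2 = 0.2500, f(x_2) = 0.968912, coefficient = 2
x_3 = 0.3750, f(x_3) = 0.930508, coefficient = 4
x_4 = 0.5000, f(x_4) = 0.877583, coefficient = 2
x_5 = 0.6250, f(x_5) = 0.810963, coefficient = 4
x_6 = 0.7500, f(x_6) = 0.731689, coefficient = 2
x_7 = 0.8750, f(x_7) = 0.640997, coefficient = 4
x_8 = 1.0000, f(x_8) = 0.540302, coefficient = 1

I ≈ (0.125000/3) × 20.195331 = 0.841472
Exact value: 0.841471
Error: 0.000001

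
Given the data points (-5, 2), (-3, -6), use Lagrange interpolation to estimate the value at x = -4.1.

Lagrange interpolation formula:
P(x) = Σ yᵢ × Lᵢ(x)
where Lᵢ(x) = Π_{j≠i} (x - xⱼ)/(xᵢ - xⱼ)

L_0(-4.1) = (-4.1 - (-3))/(-5 - (-3)) = 0.550000
L_1(-4.1) = (-4.1 - (-5))/(-3 - (-5)) = 0.450000

P(-4.1) = 2×L_0(-4.1) + (-6)×L_1(-4.1)
P(-4.1) = -1.600000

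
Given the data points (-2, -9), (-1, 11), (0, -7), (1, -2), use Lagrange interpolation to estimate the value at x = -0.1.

Lagrange interpolation formula:
P(x) = Σ yᵢ × Lᵢ(x)
where Lᵢ(x) = Π_{j≠i} (x - xⱼ)/(xᵢ - xⱼ)

L_0(-0.1) = (-0.1 - (-1))/(-2 - (-1)) × (-0.1 - 0)/(-2 - 0) × (-0.1 - 1)/(-2 - 1) = -0.016500
L_1(-0.1) = (-0.1 - (-2))/(-1 - (-2)) × (-0.1 - 0)/(-1 - 0) × (-0.1 - 1)/(-1 - 1) = 0.104500
L_2(-0.1) = (-0.1 - (-2))/(0 - (-2)) × (-0.1 - (-1))/(0 - (-1)) × (-0.1 - 1)/(0 - 1) = 0.940500
L_3(-0.1) = (-0.1 - (-2))/(1 - (-2)) × (-0.1 - (-1))/(1 - (-1)) × (-0.1 - 0)/(1 - 0) = -0.028500

P(-0.1) = (-9)×L_0(-0.1) + 11×L_1(-0.1) + (-7)×L_2(-0.1) + (-2)×L_3(-0.1)
P(-0.1) = -5.228500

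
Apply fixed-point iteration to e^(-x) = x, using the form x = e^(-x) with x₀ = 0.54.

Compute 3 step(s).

Equation: e^(-x) = x
Fixed-point form: x = e^(-x)
x₀ = 0.54

x_1 = g(0.540000) = 0.582748
x_2 = g(0.582748) = 0.558362
x_3 = g(0.558362) = 0.572146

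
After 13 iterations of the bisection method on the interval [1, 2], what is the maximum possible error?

Bisection error bound: |error| ≤ (b-a)/2^n
|error| ≤ (2 - 1)/2^13 = 1/2^13
|error| ≤ 0.0001220703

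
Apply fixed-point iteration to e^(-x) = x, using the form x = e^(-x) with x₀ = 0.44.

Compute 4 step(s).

Equation: e^(-x) = x
Fixed-point form: x = e^(-x)
x₀ = 0.44

x_1 = g(0.440000) = 0.644036
x_2 = g(0.644036) = 0.525168
x_3 = g(0.525168) = 0.591456
x_4 = g(0.591456) = 0.553521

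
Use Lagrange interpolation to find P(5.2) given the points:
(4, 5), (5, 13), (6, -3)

Lagrange interpolation formula:
P(x) = Σ yᵢ × Lᵢ(x)
where Lᵢ(x) = Π_{j≠i} (x - xⱼ)/(xᵢ - xⱼ)

L_0(5.2) = (5.2 - 5)/(4 - 5) × (5.2 - 6)/(4 - 6) = -0.080000
L_1(5.2) = (5.2 - 4)/(5 - 4) × (5.2 - 6)/(5 - 6) = 0.960000
L_2(5.2) = (5.2 - 4)/(6 - 4) × (5.2 - 5)/(6 - 5) = 0.120000

P(5.2) = 5×L_0(5.2) + 13×L_1(5.2) + (-3)×L_2(5.2)
P(5.2) = 11.720000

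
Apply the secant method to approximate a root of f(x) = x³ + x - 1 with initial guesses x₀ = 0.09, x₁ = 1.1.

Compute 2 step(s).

f(x) = x³ + x - 1
x₀ = 0.09, x₁ = 1.1

Secant formula: x_{n+1} = x_n - f(x_n)(x_n - x_{n-1})/(f(x_n) - f(x_{n-1}))

Iteration 1:
  f(0.090000) = -0.909271
  f(1.100000) = 1.431000
  x_2 = 1.100000 - 1.431000×(1.100000 - 0.090000)/(1.431000 - (-0.909271))
       = 0.482418
Iteration 2:
  f(1.100000) = 1.431000
  f(0.482418) = -0.405311
  x_3 = 0.482418 - (-0.405311)×(0.482418 - 1.100000)/(-0.405311 - 1.431000)
       = 0.618731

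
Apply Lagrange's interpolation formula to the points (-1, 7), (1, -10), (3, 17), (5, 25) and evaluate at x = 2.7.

Lagrange interpolation formula:
P(x) = Σ yᵢ × Lᵢ(x)
where Lᵢ(x) = Π_{j≠i} (x - xⱼ)/(xᵢ - xⱼ)

L_0(2.7) = (2.7 - 1)/(-1 - 1) × (2.7 - 3)/(-1 - 3) × (2.7 - 5)/(-1 - 5) = -0.024437
L_1(2.7) = (2.7 - (-1))/(1 - (-1)) × (2.7 - 3)/(1 - 3) × (2.7 - 5)/(1 - 5) = 0.159562
L_2(2.7) = (2.7 - (-1))/(3 - (-1)) × (2.7 - 1)/(3 - 1) × (2.7 - 5)/(3 - 5) = 0.904188
L_3(2.7) = (2.7 - (-1))/(5 - (-1)) × (2.7 - 1)/(5 - 1) × (2.7 - 3)/(5 - 3) = -0.039312

P(2.7) = 7×L_0(2.7) + (-10)×L_1(2.7) + 17×L_2(2.7) + 25×L_3(2.7)
P(2.7) = 12.621688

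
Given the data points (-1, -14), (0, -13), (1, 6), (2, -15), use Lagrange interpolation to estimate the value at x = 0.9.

Lagrange interpolation formula:
P(x) = Σ yᵢ × Lᵢ(x)
where Lᵢ(x) = Π_{j≠i} (x - xⱼ)/(xᵢ - xⱼ)

L_0(0.9) = (0.9 - 0)/(-1 - 0) × (0.9 - 1)/(-1 - 1) × (0.9 - 2)/(-1 - 2) = -0.016500
L_1(0.9) = (0.9 - (-1))/(0 - (-1)) × (0.9 - 1)/(0 - 1) × (0.9 - 2)/(0 - 2) = 0.104500
L_2(0.9) = (0.9 - (-1))/(1 - (-1)) × (0.9 - 0)/(1 - 0) × (0.9 - 2)/(1 - 2) = 0.940500
L_3(0.9) = (0.9 - (-1))/(2 - (-1)) × (0.9 - 0)/(2 - 0) × (0.9 - 1)/(2 - 1) = -0.028500

P(0.9) = (-14)×L_0(0.9) + (-13)×L_1(0.9) + 6×L_2(0.9) + (-15)×L_3(0.9)
P(0.9) = 4.943000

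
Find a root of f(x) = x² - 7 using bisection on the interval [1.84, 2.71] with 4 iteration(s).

f(x) = x² - 7
Initial interval: [1.84, 2.71]

Iteration 1:
  c_1 = (1.840000 + 2.710000)/2 = 2.275000
  f(c_1) = f(2.275000) = -1.824375
  f(a) × f(c) ≥ 0, new interval: [2.275000, 2.710000]
Iteration 2:
  c_2 = (2.275000 + 2.710000)/2 = 2.492500
  f(c_2) = f(2.492500) = -0.787444
  f(a) × f(c) ≥ 0, new interval: [2.492500, 2.710000]
Iteration 3:
  c_3 = (2.492500 + 2.710000)/2 = 2.601250
  f(c_3) = f(2.601250) = -0.233498
  f(a) × f(c) ≥ 0, new interval: [2.601250, 2.710000]
Iteration 4:
  c_4 = (2.601250 + 2.710000)/2 = 2.655625
  f(c_4) = f(2.655625) = 0.052344
  f(a) × f(c) < 0, new interval: [2.601250, 2.655625]

After 4 iteration(s), the approximation is c_4 = 2.655625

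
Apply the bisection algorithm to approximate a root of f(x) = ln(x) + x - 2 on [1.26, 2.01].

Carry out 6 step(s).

f(x) = ln(x) + x - 2
Initial interval: [1.26, 2.01]

Iteration 1:
  c_1 = (1.260000 + 2.010000)/2 = 1.635000
  f(c_1) = f(1.635000) = 0.126643
  f(a) × f(c) < 0, new interval: [1.260000, 1.635000]
Iteration 2:
  c_2 = (1.260000 + 1.635000)/2 = 1.447500
  f(c_2) = f(1.447500) = -0.182662
  f(a) × f(c) ≥ 0, new interval: [1.447500, 1.635000]
Iteration 3:
  c_3 = (1.447500 + 1.635000)/2 = 1.541250
  f(c_3) = f(1.541250) = -0.026156
  f(a) × f(c) ≥ 0, new interval: [1.541250, 1.635000]
Iteration 4:
  c_4 = (1.541250 + 1.635000)/2 = 1.588125
  f(c_4) = f(1.588125) = 0.050679
  f(a) × f(c) < 0, new interval: [1.541250, 1.588125]
Iteration 5:
  c_5 = (1.541250 + 1.588125)/2 = 1.564687
  f(c_5) = f(1.564687) = 0.012374
  f(a) × f(c) < 0, new interval: [1.541250, 1.564687]
Iteration 6:
  c_6 = (1.541250 + 1.564687)/2 = 1.552969
  f(c_6) = f(1.552969) = -0.006863
  f(a) × f(c) ≥ 0, new interval: [1.552969, 1.564687]

After 6 iteration(s), the approximation is c_6 = 1.552969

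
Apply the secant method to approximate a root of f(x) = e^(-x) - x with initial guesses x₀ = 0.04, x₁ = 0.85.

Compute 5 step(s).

f(x) = e^(-x) - x
x₀ = 0.04, x₁ = 0.85

Secant formula: x_{n+1} = x_n - f(x_n)(x_n - x_{n-1})/(f(x_n) - f(x_{n-1}))

Iteration 1:
  f(0.040000) = 0.920789
  f(0.850000) = -0.422585
  x_2 = 0.850000 - (-0.422585)×(0.850000 - 0.040000)/(-0.422585 - 0.920789)
       = 0.595198
Iteration 2:
  f(0.850000) = -0.422585
  f(0.595198) = -0.043745
  x_3 = 0.595198 - (-0.043745)×(0.595198 - 0.850000)/(-0.043745 - (-0.422585))
       = 0.565776
Iteration 3:
  f(0.595198) = -0.043745
  f(0.565776) = 0.002143
  x_4 = 0.565776 - 0.002143×(0.565776 - 0.595198)/(0.002143 - (-0.043745))
       = 0.567150
Iteration 4:
  f(0.565776) = 0.002143
  f(0.567150) = -0.000011
  x_5 = 0.567150 - (-0.000011)×(0.567150 - 0.565776)/(-0.000011 - 0.002143)
       = 0.567143
Iteration 5:
  f(0.567150) = -0.000011
  f(0.567143) = 0.000000
  x_6 = 0.567143 - 0.000000×(0.567143 - 0.567150)/(0.000000 - (-0.000011))
       = 0.567143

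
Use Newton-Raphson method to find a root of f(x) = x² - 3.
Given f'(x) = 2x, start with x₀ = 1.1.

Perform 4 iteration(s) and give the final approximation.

f(x) = x² - 3
f'(x) = 2x
x₀ = 1.1

Newton-Raphson formula: x_{n+1} = x_n - f(x_n)/f'(x_n)

Iteration 1:
  f(1.100000) = -1.790000
  f'(1.100000) = 2.200000
  x_1 = 1.100000 - (-1.790000)/2.200000 = 1.913636
Iteration 2:
  f(1.913636) = 0.662004
  f'(1.913636) = 3.827273
  x_2 = 1.913636 - 0.662004/3.827273 = 1.740666
Iteration 3:
  f(1.740666) = 0.029919
  f'(1.740666) = 3.481332
  x_3 = 1.740666 - 0.029919/3.481332 = 1.732072
Iteration 4:
  f(1.732072) = 0.000074
  f'(1.732072) = 3.464144
  x_4 = 1.732072 - 0.000074/3.464144 = 1.732051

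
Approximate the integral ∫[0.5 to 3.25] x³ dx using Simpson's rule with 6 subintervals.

f(x) = x³
a = 0.5, b = 3.25, n = 6
h = (b - a)/n = 0.458333

Simpson's rule: (h/3)[f(x₀) + 4f(x₁) + 2f(x₂) + ... + f(xₙ)]

x_0 = 0.5000, f(x_0) = 0.125000, coefficient = 1
x_1 = 0.9583, f(x_1) = 0.880136, coefficient = 4
x_2 = 1.4167, f(x_2) = 2.843171, coefficient = 2
x_3 = 1.8750, f(x_3) = 6.591797, coefficient = 4
x_4 = 2.3333, f(x_4) = 12.703704, coefficient = 2
x_5 = 2.7917, f(x_5) = 21.756583, coefficient = 4
x_6 = 3.2500, f(x_6) = 34.328125, coefficient = 1

I ≈ (0.458333/3) × 182.460937 = 27.875977
Exact value: 27.875977
Error: 0.000000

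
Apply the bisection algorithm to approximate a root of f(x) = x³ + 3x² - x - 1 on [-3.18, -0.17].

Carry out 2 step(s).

f(x) = x³ + 3x² - x - 1
Initial interval: [-3.18, -0.17]

Iteration 1:
  c_1 = (-3.180000 + (-0.170000))/2 = -1.675000
  f(c_1) = f(-1.675000) = 4.392453
  f(a) × f(c) ≥ 0, new interval: [-1.675000, -0.170000]
Iteration 2:
  c_2 = (-1.675000 + (-0.170000))/2 = -0.922500
  f(c_2) = f(-0.922500) = 1.690465
  f(a) × f(c) ≥ 0, new interval: [-0.922500, -0.170000]

After 2 iteration(s), the approximation is c_2 = -0.922500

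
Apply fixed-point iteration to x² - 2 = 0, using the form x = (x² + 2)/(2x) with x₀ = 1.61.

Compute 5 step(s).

Equation: x² - 2 = 0
Fixed-point form: x = (x² + 2)/(2x)
x₀ = 1.61

x_1 = g(1.610000) = 1.426118
x_2 = g(1.426118) = 1.414263
x_3 = g(1.414263) = 1.414214
x_4 = g(1.414214) = 1.414214
x_5 = g(1.414214) = 1.414214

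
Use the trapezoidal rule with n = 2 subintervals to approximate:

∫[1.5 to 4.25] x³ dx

f(x) = x³
a = 1.5, b = 4.25, n = 2
h = (b - a)/n = 1.375000

Trapezoidal rule: (h/2)[f(x₀) + 2f(x₁) + 2f(x₂) + ... + f(xₙ)]

x_0 = 1.5000, f(x_0) = 3.375000, coefficient = 1
x_1 = 2.8750, f(x_1) = 23.763672, coefficient = 2
x_2 = 4.2500, f(x_2) = 76.765625, coefficient = 1

I ≈ (1.375000/2) × 127.667969 = 87.771729
Exact value: 80.297852
Error: 7.473877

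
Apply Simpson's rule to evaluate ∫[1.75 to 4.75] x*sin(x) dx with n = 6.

f(x) = x*sin(x)
a = 1.75, b = 4.75, n = 6
h = (b - a)/n = 0.500000

Simpson's rule: (h/3)[f(x₀) + 4f(x₁) + 2f(x₂) + ... + f(xₙ)]

x_0 = 1.7500, f(x_0) = 1.721975, coefficient = 1
x_1 = 2.2500, f(x_1) = 1.750665, coefficient = 4
x_2 = 2.7500, f(x_2) = 1.049568, coefficient = 2
x_3 = 3.2500, f(x_3) = -0.351634, coefficient = 4
x_4 = 3.7500, f(x_4) = -2.143355, coefficient = 2
x_5 = 4.2500, f(x_5) = -3.803705, coefficient = 4
x_6 = 4.7500, f(x_6) = -4.746641, coefficient = 1

I ≈ (0.500000/3) × -14.830937 = -2.471823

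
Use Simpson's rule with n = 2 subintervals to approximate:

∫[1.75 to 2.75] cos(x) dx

f(x) = cos(x)
a = 1.75, b = 2.75, n = 2
h = (b - a)/n = 0.500000

Simpson's rule: (h/3)[f(x₀) + 4f(x₁) + 2f(x₂) + ... + f(xₙ)]

x_0 = 1.7500, f(x_0) = -0.178246, coefficient = 1
x_1 = 2.2500, f(x_1) = -0.628174, coefficient = 4
x_2 = 2.7500, f(x_2) = -0.924302, coefficient = 1

I ≈ (0.500000/3) × -3.615243 = -0.602540
Exact value: -0.602325
Error: 0.000216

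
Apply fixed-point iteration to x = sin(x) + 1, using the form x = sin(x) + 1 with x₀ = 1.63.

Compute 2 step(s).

Equation: x = sin(x) + 1
Fixed-point form: x = sin(x) + 1
x₀ = 1.63

x_1 = g(1.630000) = 1.998248
x_2 = g(1.998248) = 1.910025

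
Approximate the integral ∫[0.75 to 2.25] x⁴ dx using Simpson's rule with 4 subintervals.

f(x) = x⁴
a = 0.75, b = 2.25, n = 4
h = (b - a)/n = 0.375000

Simpson's rule: (h/3)[f(x₀) + 4f(x₁) + 2f(x₂) + ... + f(xₙ)]

x_0 = 0.7500, f(x_0) = 0.316406, coefficient = 1
x_1 = 1.1250, f(x_1) = 1.601807, coefficient = 4
x_2 = 1.5000, f(x_2) = 5.062500, coefficient = 2
x_3 = 1.8750, f(x_3) = 12.359619, coefficient = 4
x_4 = 2.2500, f(x_4) = 25.628906, coefficient = 1

I ≈ (0.375000/3) × 91.916016 = 11.489502
Exact value: 11.485547
Error: 0.003955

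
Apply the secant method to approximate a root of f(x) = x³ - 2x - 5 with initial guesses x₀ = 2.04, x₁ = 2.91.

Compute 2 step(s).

f(x) = x³ - 2x - 5
x₀ = 2.04, x₁ = 2.91

Secant formula: x_{n+1} = x_n - f(x_n)(x_n - x_{n-1})/(f(x_n) - f(x_{n-1}))

Iteration 1:
  f(2.040000) = -0.590336
  f(2.910000) = 13.822171
  x_2 = 2.910000 - 13.822171×(2.910000 - 2.040000)/(13.822171 - (-0.590336))
       = 2.075635
Iteration 2:
  f(2.910000) = 13.822171
  f(2.075635) = -0.208891
  x_3 = 2.075635 - (-0.208891)×(2.075635 - 2.910000)/(-0.208891 - 13.822171)
       = 2.088057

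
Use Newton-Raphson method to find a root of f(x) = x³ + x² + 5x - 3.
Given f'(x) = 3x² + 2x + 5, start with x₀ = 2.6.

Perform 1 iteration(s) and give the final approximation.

f(x) = x³ + x² + 5x - 3
f'(x) = 3x² + 2x + 5
x₀ = 2.6

Newton-Raphson formula: x_{n+1} = x_n - f(x_n)/f'(x_n)

Iteration 1:
  f(2.600000) = 34.336000
  f'(2.600000) = 30.480000
  x_1 = 2.600000 - 34.336000/30.480000 = 1.473491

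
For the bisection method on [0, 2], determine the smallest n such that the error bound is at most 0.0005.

We need (b-a)/2^n ≤ 0.0005
(2 - 0)/2^n ≤ 0.0005
2/2^n ≤ 0.0005
2^n ≥ 4000
n ≥ log₂(4000) = 11.97
n ≥ 12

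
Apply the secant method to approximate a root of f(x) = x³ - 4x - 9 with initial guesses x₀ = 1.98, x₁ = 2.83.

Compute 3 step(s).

f(x) = x³ - 4x - 9
x₀ = 1.98, x₁ = 2.83

Secant formula: x_{n+1} = x_n - f(x_n)(x_n - x_{n-1})/(f(x_n) - f(x_{n-1}))

Iteration 1:
  f(1.980000) = -9.157608
  f(2.830000) = 2.345187
  x_2 = 2.830000 - 2.345187×(2.830000 - 1.980000)/(2.345187 - (-9.157608))
       = 2.656702
Iteration 2:
  f(2.830000) = 2.345187
  f(2.656702) = -0.875628
  x_3 = 2.656702 - (-0.875628)×(2.656702 - 2.830000)/(-0.875628 - 2.345187)
       = 2.703816
Iteration 3:
  f(2.656702) = -0.875628
  f(2.703816) = -0.048693
  x_4 = 2.703816 - (-0.048693)×(2.703816 - 2.656702)/(-0.048693 - (-0.875628))
       = 2.706590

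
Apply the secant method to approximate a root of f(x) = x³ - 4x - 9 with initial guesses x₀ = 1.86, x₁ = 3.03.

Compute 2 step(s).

f(x) = x³ - 4x - 9
x₀ = 1.86, x₁ = 3.03

Secant formula: x_{n+1} = x_n - f(x_n)(x_n - x_{n-1})/(f(x_n) - f(x_{n-1}))

Iteration 1:
  f(1.860000) = -10.005144
  f(3.030000) = 6.698127
  x_2 = 3.030000 - 6.698127×(3.030000 - 1.860000)/(6.698127 - (-10.005144))
       = 2.560822
Iteration 2:
  f(3.030000) = 6.698127
  f(2.560822) = -2.449907
  x_3 = 2.560822 - (-2.449907)×(2.560822 - 3.030000)/(-2.449907 - 6.698127)
       = 2.686471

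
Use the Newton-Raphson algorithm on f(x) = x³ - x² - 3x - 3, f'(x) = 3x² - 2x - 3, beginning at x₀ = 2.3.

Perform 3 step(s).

f(x) = x³ - x² - 3x - 3
f'(x) = 3x² - 2x - 3
x₀ = 2.3

Newton-Raphson formula: x_{n+1} = x_n - f(x_n)/f'(x_n)

Iteration 1:
  f(2.300000) = -3.023000
  f'(2.300000) = 8.270000
  x_1 = 2.300000 - (-3.023000)/8.270000 = 2.665538
Iteration 2:
  f(2.665538) = 0.837189
  f'(2.665538) = 12.984204
  x_2 = 2.665538 - 0.837189/12.984204 = 2.601061
Iteration 3:
  f(2.601061) = 0.028819
  f'(2.601061) = 12.094427
  x_3 = 2.601061 - 0.028819/12.094427 = 2.598678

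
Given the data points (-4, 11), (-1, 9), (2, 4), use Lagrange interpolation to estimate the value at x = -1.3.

Lagrange interpolation formula:
P(x) = Σ yᵢ × Lᵢ(x)
where Lᵢ(x) = Π_{j≠i} (x - xⱼ)/(xᵢ - xⱼ)

L_0(-1.3) = (-1.3 - (-1))/(-4 - (-1)) × (-1.3 - 2)/(-4 - 2) = 0.055000
L_1(-1.3) = (-1.3 - (-4))/(-1 - (-4)) × (-1.3 - 2)/(-1 - 2) = 0.990000
L_2(-1.3) = (-1.3 - (-4))/(2 - (-4)) × (-1.3 - (-1))/(2 - (-1)) = -0.045000

P(-1.3) = 11×L_0(-1.3) + 9×L_1(-1.3) + 4×L_2(-1.3)
P(-1.3) = 9.335000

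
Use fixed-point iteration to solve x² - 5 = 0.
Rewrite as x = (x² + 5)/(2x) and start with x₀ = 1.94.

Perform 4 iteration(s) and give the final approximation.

Equation: x² - 5 = 0
Fixed-point form: x = (x² + 5)/(2x)
x₀ = 1.94

x_1 = g(1.940000) = 2.258660
x_2 = g(2.258660) = 2.236181
x_3 = g(2.236181) = 2.236068
x_4 = g(2.236068) = 2.236068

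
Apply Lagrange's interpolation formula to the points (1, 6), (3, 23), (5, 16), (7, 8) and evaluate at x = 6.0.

Lagrange interpolation formula:
P(x) = Σ yᵢ × Lᵢ(x)
where Lᵢ(x) = Π_{j≠i} (x - xⱼ)/(xᵢ - xⱼ)

L_0(6.0) = (6.0 - 3)/(1 - 3) × (6.0 - 5)/(1 - 5) × (6.0 - 7)/(1 - 7) = 0.062500
L_1(6.0) = (6.0 - 1)/(3 - 1) × (6.0 - 5)/(3 - 5) × (6.0 - 7)/(3 - 7) = -0.312500
L_2(6.0) = (6.0 - 1)/(5 - 1) × (6.0 - 3)/(5 - 3) × (6.0 - 7)/(5 - 7) = 0.937500
L_3(6.0) = (6.0 - 1)/(7 - 1) × (6.0 - 3)/(7 - 3) × (6.0 - 5)/(7 - 5) = 0.312500

P(6.0) = 6×L_0(6.0) + 23×L_1(6.0) + 16×L_2(6.0) + 8×L_3(6.0)
P(6.0) = 10.687500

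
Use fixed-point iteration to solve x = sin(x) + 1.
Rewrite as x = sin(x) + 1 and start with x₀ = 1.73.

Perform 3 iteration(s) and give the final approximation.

Equation: x = sin(x) + 1
Fixed-point form: x = sin(x) + 1
x₀ = 1.73

x_1 = g(1.730000) = 1.987354
x_2 = g(1.987354) = 1.914487
x_3 = g(1.914487) = 1.941517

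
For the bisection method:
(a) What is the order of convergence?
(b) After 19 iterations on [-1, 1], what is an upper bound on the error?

(a) Bisection has linear (order 1) convergence; the error is halved each step.

(b) Error bound = (b-a)/2^n = (1 - (-1))/2^{19}
    = 2/2^{19}

(a) 1 (linear); (b) error ≤ 3.81e-06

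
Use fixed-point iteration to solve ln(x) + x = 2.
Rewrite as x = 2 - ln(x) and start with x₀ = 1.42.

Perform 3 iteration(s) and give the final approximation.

Equation: ln(x) + x = 2
Fixed-point form: x = 2 - ln(x)
x₀ = 1.42

x_1 = g(1.420000) = 1.649343
x_2 = g(1.649343) = 1.499623
x_3 = g(1.499623) = 1.594786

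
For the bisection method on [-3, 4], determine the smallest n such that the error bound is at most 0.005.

We need (b-a)/2^n ≤ 0.005
(4 - (-3))/2^n ≤ 0.005
7/2^n ≤ 0.005
2^n ≥ 1400
n ≥ log₂(1400) = 10.45
n ≥ 11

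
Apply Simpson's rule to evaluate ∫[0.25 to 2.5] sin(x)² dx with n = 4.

f(x) = sin(x)²
a = 0.25, b = 2.5, n = 4
h = (b - a)/n = 0.562500

Simpson's rule: (h/3)[f(x₀) + 4f(x₁) + 2f(x₂) + ... + f(xₙ)]

x_0 = 0.2500, f(x_0) = 0.061209, coefficient = 1
x_1 = 0.8125, f(x_1) = 0.527089, coefficient = 4
x_2 = 1.3750, f(x_2) = 0.962151, coefficient = 2
x_3 = 1.9375, f(x_3) = 0.871449, coefficient = 4
x_4 = 2.5000, f(x_4) = 0.358169, coefficient = 1

I ≈ (0.562500/3) × 7.937830 = 1.488343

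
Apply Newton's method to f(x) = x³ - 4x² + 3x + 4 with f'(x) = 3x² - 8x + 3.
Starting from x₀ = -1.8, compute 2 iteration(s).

f(x) = x³ - 4x² + 3x + 4
f'(x) = 3x² - 8x + 3
x₀ = -1.8

Newton-Raphson formula: x_{n+1} = x_n - f(x_n)/f'(x_n)

Iteration 1:
  f(-1.800000) = -20.192000
  f'(-1.800000) = 27.120000
  x_1 = -1.800000 - (-20.192000)/27.120000 = -1.055457
Iteration 2:
  f(-1.055457) = -4.798100
  f'(-1.055457) = 14.785628
  x_2 = -1.055457 - (-4.798100)/14.785628 = -0.730946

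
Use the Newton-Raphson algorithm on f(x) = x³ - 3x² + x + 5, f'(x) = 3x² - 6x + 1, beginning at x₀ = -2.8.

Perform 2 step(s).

f(x) = x³ - 3x² + x + 5
f'(x) = 3x² - 6x + 1
x₀ = -2.8

Newton-Raphson formula: x_{n+1} = x_n - f(x_n)/f'(x_n)

Iteration 1:
  f(-2.800000) = -43.272000
  f'(-2.800000) = 41.320000
  x_1 = -2.800000 - (-43.272000)/41.320000 = -1.752759
Iteration 2:
  f(-1.752759) = -11.354014
  f'(-1.752759) = 20.733046
  x_2 = -1.752759 - (-11.354014)/20.733046 = -1.205130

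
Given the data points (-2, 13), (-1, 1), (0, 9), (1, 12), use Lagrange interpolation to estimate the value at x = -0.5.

Lagrange interpolation formula:
P(x) = Σ yᵢ × Lᵢ(x)
where Lᵢ(x) = Π_{j≠i} (x - xⱼ)/(xᵢ - xⱼ)

L_0(-0.5) = (-0.5 - (-1))/(-2 - (-1)) × (-0.5 - 0)/(-2 - 0) × (-0.5 - 1)/(-2 - 1) = -0.062500
L_1(-0.5) = (-0.5 - (-2))/(-1 - (-2)) × (-0.5 - 0)/(-1 - 0) × (-0.5 - 1)/(-1 - 1) = 0.562500
L_2(-0.5) = (-0.5 - (-2))/(0 - (-2)) × (-0.5 - (-1))/(0 - (-1)) × (-0.5 - 1)/(0 - 1) = 0.562500
L_3(-0.5) = (-0.5 - (-2))/(1 - (-2)) × (-0.5 - (-1))/(1 - (-1)) × (-0.5 - 0)/(1 - 0) = -0.062500

P(-0.5) = 13×L_0(-0.5) + 1×L_1(-0.5) + 9×L_2(-0.5) + 12×L_3(-0.5)
P(-0.5) = 4.062500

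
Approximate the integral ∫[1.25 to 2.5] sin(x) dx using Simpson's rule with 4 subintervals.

f(x) = sin(x)
a = 1.25, b = 2.5, n = 4
h = (b - a)/n = 0.312500

Simpson's rule: (h/3)[f(x₀) + 4f(x₁) + 2f(x₂) + ... + f(xₙ)]

x_0 = 1.2500, f(x_0) = 0.948985, coefficient = 1
x_1 = 1.5625, f(x_1) = 0.999966, coefficient = 4
x_2 = 1.8750, f(x_2) = 0.954086, coefficient = 2
x_3 = 2.1875, f(x_3) = 0.815789, coefficient = 4
x_4 = 2.5000, f(x_4) = 0.598472, coefficient = 1

I ≈ (0.312500/3) × 10.718648 = 1.116526
Exact value: 1.116466
Error: 0.000060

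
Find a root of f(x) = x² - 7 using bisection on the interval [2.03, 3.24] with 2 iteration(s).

f(x) = x² - 7
Initial interval: [2.03, 3.24]

Iteration 1:
  c_1 = (2.030000 + 3.240000)/2 = 2.635000
  f(c_1) = f(2.635000) = -0.056775
  f(a) × f(c) ≥ 0, new interval: [2.635000, 3.240000]
Iteration 2:
  c_2 = (2.635000 + 3.240000)/2 = 2.937500
  f(c_2) = f(2.937500) = 1.628906
  f(a) × f(c) < 0, new interval: [2.635000, 2.937500]

After 2 iteration(s), the approximation is c_2 = 2.937500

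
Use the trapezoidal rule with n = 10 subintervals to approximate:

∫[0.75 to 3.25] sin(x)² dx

f(x) = sin(x)²
a = 0.75, b = 3.25, n = 10
h = (b - a)/n = 0.250000

Trapezoidal rule: (h/2)[f(x₀) + 2f(x₁) + 2f(x₂) + ... + f(xₙ)]

x_0 = 0.7500, f(x_0) = 0.464631, coefficient = 1
x_1 = 1.0000, f(x_1) = 0.708073, coefficient = 2
x_2 = 1.2500, f(x_2) = 0.900572, coefficient = 2
x_3 = 1.5000, f(x_3) = 0.994996, coefficient = 2
x_4 = 1.7500, f(x_4) = 0.968228, coefficient = 2
x_5 = 2.0000, f(x_5) = 0.826822, coefficient = 2
x_6 = 2.2500, f(x_6) = 0.605398, coefficient = 2
x_7 = 2.5000, f(x_7) = 0.358169, coefficient = 2
x_8 = 2.7500, f(x_8) = 0.145665, coefficient = 2
x_9 = 3.0000, f(x_9) = 0.019915, coefficient = 2
x_10 = 3.2500, f(x_10) = 0.011706, coefficient = 1

I ≈ (0.250000/2) × 11.532014 = 1.441502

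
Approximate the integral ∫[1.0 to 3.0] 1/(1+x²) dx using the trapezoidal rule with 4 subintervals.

f(x) = 1/(1+x²)
a = 1.0, b = 3.0, n = 4
h = (b - a)/n = 0.500000

Trapezoidal rule: (h/2)[f(x₀) + 2f(x₁) + 2f(x₂) + ... + f(xₙ)]

x_0 = 1.0000, f(x_0) = 0.500000, coefficient = 1
x_1 = 1.5000, f(x_1) = 0.307692, coefficient = 2
x_2 = 2.0000, f(x_2) = 0.200000, coefficient = 2
x_3 = 2.5000, f(x_3) = 0.137931, coefficient = 2
x_4 = 3.0000, f(x_4) = 0.100000, coefficient = 1

I ≈ (0.500000/2) × 1.891247 = 0.472812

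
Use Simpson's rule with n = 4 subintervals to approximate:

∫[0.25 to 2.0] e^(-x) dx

f(x) = e^(-x)
a = 0.25, b = 2.0, n = 4
h = (b - a)/n = 0.437500

Simpson's rule: (h/3)[f(x₀) + 4f(x₁) + 2f(x₂) + ... + f(xₙ)]

x_0 = 0.2500, f(x_0) = 0.778801, coefficient = 1
x_1 = 0.6875, f(x_1) = 0.502832, coefficient = 4
x_2 = 1.1250, f(x_2) = 0.324652, coefficient = 2
x_3 = 1.5625, f(x_3) = 0.209611, coefficient = 4
x_4 = 2.0000, f(x_4) = 0.135335, coefficient = 1

I ≈ (0.437500/3) × 4.413213 = 0.643594
Exact value: 0.643465
Error: 0.000128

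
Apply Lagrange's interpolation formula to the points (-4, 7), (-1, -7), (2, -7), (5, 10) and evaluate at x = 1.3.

Lagrange interpolation formula:
P(x) = Σ yᵢ × Lᵢ(x)
where Lᵢ(x) = Π_{j≠i} (x - xⱼ)/(xᵢ - xⱼ)

L_0(1.3) = (1.3 - (-1))/(-4 - (-1)) × (1.3 - 2)/(-4 - 2) × (1.3 - 5)/(-4 - 5) = -0.036772
L_1(1.3) = (1.3 - (-4))/(-1 - (-4)) × (1.3 - 2)/(-1 - 2) × (1.3 - 5)/(-1 - 5) = 0.254204
L_2(1.3) = (1.3 - (-4))/(2 - (-4)) × (1.3 - (-1))/(2 - (-1)) × (1.3 - 5)/(2 - 5) = 0.835241
L_3(1.3) = (1.3 - (-4))/(5 - (-4)) × (1.3 - (-1))/(5 - (-1)) × (1.3 - 2)/(5 - 2) = -0.052673

P(1.3) = 7×L_0(1.3) + (-7)×L_1(1.3) + (-7)×L_2(1.3) + 10×L_3(1.3)
P(1.3) = -8.410241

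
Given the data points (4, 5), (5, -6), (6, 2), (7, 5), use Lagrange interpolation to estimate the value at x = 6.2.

Lagrange interpolation formula:
P(x) = Σ yᵢ × Lᵢ(x)
where Lᵢ(x) = Π_{j≠i} (x - xⱼ)/(xᵢ - xⱼ)

L_0(6.2) = (6.2 - 5)/(4 - 5) × (6.2 - 6)/(4 - 6) × (6.2 - 7)/(4 - 7) = 0.032000
L_1(6.2) = (6.2 - 4)/(5 - 4) × (6.2 - 6)/(5 - 6) × (6.2 - 7)/(5 - 7) = -0.176000
L_2(6.2) = (6.2 - 4)/(6 - 4) × (6.2 - 5)/(6 - 5) × (6.2 - 7)/(6 - 7) = 1.056000
L_3(6.2) = (6.2 - 4)/(7 - 4) × (6.2 - 5)/(7 - 5) × (6.2 - 6)/(7 - 6) = 0.088000

P(6.2) = 5×L_0(6.2) + (-6)×L_1(6.2) + 2×L_2(6.2) + 5×L_3(6.2)
P(6.2) = 3.768000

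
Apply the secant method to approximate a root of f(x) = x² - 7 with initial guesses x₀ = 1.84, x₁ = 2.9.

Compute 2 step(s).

f(x) = x² - 7
x₀ = 1.84, x₁ = 2.9

Secant formula: x_{n+1} = x_n - f(x_n)(x_n - x_{n-1})/(f(x_n) - f(x_{n-1}))

Iteration 1:
  f(1.840000) = -3.614400
  f(2.900000) = 1.410000
  x_2 = 2.900000 - 1.410000×(2.900000 - 1.840000)/(1.410000 - (-3.614400))
       = 2.602532
Iteration 2:
  f(2.900000) = 1.410000
  f(2.602532) = -0.226829
  x_3 = 2.602532 - (-0.226829)×(2.602532 - 2.900000)/(-0.226829 - 1.410000)
       = 2.643754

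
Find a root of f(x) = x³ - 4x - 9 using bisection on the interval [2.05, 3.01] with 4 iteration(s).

f(x) = x³ - 4x - 9
Initial interval: [2.05, 3.01]

Iteration 1:
  c_1 = (2.050000 + 3.010000)/2 = 2.530000
  f(c_1) = f(2.530000) = -2.925723
  f(a) × f(c) ≥ 0, new interval: [2.530000, 3.010000]
Iteration 2:
  c_2 = (2.530000 + 3.010000)/2 = 2.770000
  f(c_2) = f(2.770000) = 1.173933
  f(a) × f(c) < 0, new interval: [2.530000, 2.770000]
Iteration 3:
  c_3 = (2.530000 + 2.770000)/2 = 2.650000
  f(c_3) = f(2.650000) = -0.990375
  f(a) × f(c) ≥ 0, new interval: [2.650000, 2.770000]
Iteration 4:
  c_4 = (2.650000 + 2.770000)/2 = 2.710000
  f(c_4) = f(2.710000) = 0.062511
  f(a) × f(c) < 0, new interval: [2.650000, 2.710000]

After 4 iteration(s), the approximation is c_4 = 2.710000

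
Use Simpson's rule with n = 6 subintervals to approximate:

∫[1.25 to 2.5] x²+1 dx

f(x) = x²+1
a = 1.25, b = 2.5, n = 6
h = (b - a)/n = 0.208333

Simpson's rule: (h/3)[f(x₀) + 4f(x₁) + 2f(x₂) + ... + f(xₙ)]

x_0 = 1.2500, f(x_0) = 2.562500, coefficient = 1
x_1 = 1.4583, f(x_1) = 3.126736, coefficient = 4
x_2 = 1.6667, f(x_2) = 3.777778, coefficient = 2
x_3 = 1.8750, f(x_3) = 4.515625, coefficient = 4
x_4 = 2.0833, f(x_4) = 5.340278, coefficient = 2
x_5 = 2.2917, f(x_5) = 6.251736, coefficient = 4
x_6 = 2.5000, f(x_6) = 7.250000, coefficient = 1

I ≈ (0.208333/3) × 83.625000 = 5.807292
Exact value: 5.807292
Error: 0.000000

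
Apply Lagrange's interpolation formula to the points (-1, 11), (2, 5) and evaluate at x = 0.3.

Lagrange interpolation formula:
P(x) = Σ yᵢ × Lᵢ(x)
where Lᵢ(x) = Π_{j≠i} (x - xⱼ)/(xᵢ - xⱼ)

L_0(0.3) = (0.3 - 2)/(-1 - 2) = 0.566667
L_1(0.3) = (0.3 - (-1))/(2 - (-1)) = 0.433333

P(0.3) = 11×L_0(0.3) + 5×L_1(0.3)
P(0.3) = 8.400000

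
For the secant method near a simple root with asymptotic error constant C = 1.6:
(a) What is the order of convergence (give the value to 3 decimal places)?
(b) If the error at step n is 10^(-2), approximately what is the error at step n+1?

(a) Secant method has superlinear convergence with order φ = (1+√5)/2 ≈ 1.618.
    This means |e_{n+1}| ≈ C|e_n|^1.618.

(b) With |e_n| = 10^(-2) and C = 1.6:
    |e_{n+1}| ≈ 1.6 × (10^(-2))^1.618 = 1.6 × 10^(-3.24)

(a) ≈ 1.618 (golden ratio); (b) |e_{n+1}| ≈ 9.291e-04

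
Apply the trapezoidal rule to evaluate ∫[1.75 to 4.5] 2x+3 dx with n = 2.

f(x) = 2x+3
a = 1.75, b = 4.5, n = 2
h = (b - a)/n = 1.375000

Trapezoidal rule: (h/2)[f(x₀) + 2f(x₁) + 2f(x₂) + ... + f(xₙ)]

x_0 = 1.7500, f(x_0) = 6.500000, coefficient = 1
x_1 = 3.1250, f(x_1) = 9.250000, coefficient = 2
x_2 = 4.5000, f(x_2) = 12.000000, coefficient = 1

I ≈ (1.375000/2) × 37.000000 = 25.437500
Exact value: 25.437500
Error: 0.000000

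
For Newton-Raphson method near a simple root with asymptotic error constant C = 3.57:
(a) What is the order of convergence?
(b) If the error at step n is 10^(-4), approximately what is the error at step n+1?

(a) Newton-Raphson has quadratic (order 2) convergence near simple roots.
    This means |e_{n+1}| ≈ C|e_n|².

(b) With |e_n| = 10^(-4) and C = 3.57:
    |e_{n+1}| ≈ 3.57 × (10^(-4))² = 3.57 × 10^(-8)

(a) 2 (quadratic); (b) |e_{n+1}| ≈ 3.570e-08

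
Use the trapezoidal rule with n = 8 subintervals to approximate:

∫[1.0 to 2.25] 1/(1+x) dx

f(x) = 1/(1+x)
a = 1.0, b = 2.25, n = 8
h = (b - a)/n = 0.156250

Trapezoidal rule: (h/2)[f(x₀) + 2f(x₁) + 2f(x₂) + ... + f(xₙ)]

x_0 = 1.0000, f(x_0) = 0.500000, coefficient = 1
x_1 = 1.1562, f(x_1) = 0.463768, coefficient = 2
x_2 = 1.3125, f(x_2) = 0.432432, coefficient = 2
x_3 = 1.4688, f(x_3) = 0.405063, coefficient = 2
x_4 = 1.6250, f(x_4) = 0.380952, coefficient = 2
x_5 = 1.7812, f(x_5) = 0.359551, coefficient = 2
x_6 = 1.9375, f(x_6) = 0.340426, coefficient = 2
x_7 = 2.0938, f(x_7) = 0.323232, coefficient = 2
x_8 = 2.2500, f(x_8) = 0.307692, coefficient = 1

I ≈ (0.156250/2) × 6.218542 = 0.485824
Exact value: 0.485508
Error: 0.000316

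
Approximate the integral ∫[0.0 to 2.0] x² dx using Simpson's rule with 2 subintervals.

f(x) = x²
a = 0.0, b = 2.0, n = 2
h = (b - a)/n = 1.000000

Simpson's rule: (h/3)[f(x₀) + 4f(x₁) + 2f(x₂) + ... + f(xₙ)]

x_0 = 0.0000, f(x_0) = 0.000000, coefficient = 1
x_1 = 1.0000, f(x_1) = 1.000000, coefficient = 4
x_2 = 2.0000, f(x_2) = 4.000000, coefficient = 1

I ≈ (1.000000/3) × 8.000000 = 2.666667
Exact value: 2.666667
Error: 0.000000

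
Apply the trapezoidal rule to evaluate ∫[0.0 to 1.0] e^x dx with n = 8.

f(x) = e^x
a = 0.0, b = 1.0, n = 8
h = (b - a)/n = 0.125000

Trapezoidal rule: (h/2)[f(x₀) + 2f(x₁) + 2f(x₂) + ... + f(xₙ)]

x_0 = 0.0000, f(x_0) = 1.000000, coefficient = 1
x_1 = 0.1250, f(x_1) = 1.133148, coefficient = 2
x_2 = 0.2500, f(x_2) = 1.284025, coefficient = 2
x_3 = 0.3750, f(x_3) = 1.454991, coefficient = 2
x_4 = 0.5000, f(x_4) = 1.648721, coefficient = 2
x_5 = 0.6250, f(x_5) = 1.868246, coefficient = 2
x_6 = 0.7500, f(x_6) = 2.117000, coefficient = 2
x_7 = 0.8750, f(x_7) = 2.398875, coefficient = 2
x_8 = 1.0000, f(x_8) = 2.718282, coefficient = 1

I ≈ (0.125000/2) × 27.528297 = 1.720519
Exact value: 1.718282
Error: 0.002237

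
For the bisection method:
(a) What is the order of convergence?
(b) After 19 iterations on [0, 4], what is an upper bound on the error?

(a) Bisection has linear (order 1) convergence; the error is halved each step.

(b) Error bound = (b-a)/2^n = (4 - 0)/2^{19}
    = 4/2^{19}

(a) 1 (linear); (b) error ≤ 7.63e-06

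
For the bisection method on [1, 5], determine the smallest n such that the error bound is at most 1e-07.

We need (b-a)/2^n ≤ 1e-07
(5 - 1)/2^n ≤ 1e-07
4/2^n ≤ 1e-07
2^n ≥ 40000000
n ≥ log₂(40000000) = 25.25
n ≥ 26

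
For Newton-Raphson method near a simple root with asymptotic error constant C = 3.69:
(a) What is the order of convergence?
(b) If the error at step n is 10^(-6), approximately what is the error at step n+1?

(a) Newton-Raphson has quadratic (order 2) convergence near simple roots.
    This means |e_{n+1}| ≈ C|e_n|².

(b) With |e_n| = 10^(-6) and C = 3.69:
    |e_{n+1}| ≈ 3.69 × (10^(-6))² = 3.69 × 10^(-12)

(a) 2 (quadratic); (b) |e_{n+1}| ≈ 3.690e-12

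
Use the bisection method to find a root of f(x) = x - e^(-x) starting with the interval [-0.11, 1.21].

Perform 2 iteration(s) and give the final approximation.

f(x) = x - e^(-x)
Initial interval: [-0.11, 1.21]

Iteration 1:
  c_1 = (-0.110000 + 1.210000)/2 = 0.550000
  f(c_1) = f(0.550000) = -0.026950
  f(a) × f(c) ≥ 0, new interval: [0.550000, 1.210000]
Iteration 2:
  c_2 = (0.550000 + 1.210000)/2 = 0.880000
  f(c_2) = f(0.880000) = 0.465217
  f(a) × f(c) < 0, new interval: [0.550000, 0.880000]

After 2 iteration(s), the approximation is c_2 = 0.880000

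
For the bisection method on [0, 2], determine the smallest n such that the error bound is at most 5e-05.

We need (b-a)/2^n ≤ 5e-05
(2 - 0)/2^n ≤ 5e-05
2/2^n ≤ 5e-05
2^n ≥ 40000
n ≥ log₂(40000) = 15.29
n ≥ 16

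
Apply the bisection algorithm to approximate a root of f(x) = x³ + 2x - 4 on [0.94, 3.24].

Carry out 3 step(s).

f(x) = x³ + 2x - 4
Initial interval: [0.94, 3.24]

Iteration 1:
  c_1 = (0.940000 + 3.240000)/2 = 2.090000
  f(c_1) = f(2.090000) = 9.309329
  f(a) × f(c) < 0, new interval: [0.940000, 2.090000]
Iteration 2:
  c_2 = (0.940000 + 2.090000)/2 = 1.515000
  f(c_2) = f(1.515000) = 2.507266
  f(a) × f(c) < 0, new interval: [0.940000, 1.515000]
Iteration 3:
  c_3 = (0.940000 + 1.515000)/2 = 1.227500
  f(c_3) = f(1.227500) = 0.304543
  f(a) × f(c) < 0, new interval: [0.940000, 1.227500]

After 3 iteration(s), the approximation is c_3 = 1.227500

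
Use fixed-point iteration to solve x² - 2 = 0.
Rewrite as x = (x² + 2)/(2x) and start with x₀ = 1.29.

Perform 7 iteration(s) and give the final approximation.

Equation: x² - 2 = 0
Fixed-point form: x = (x² + 2)/(2x)
x₀ = 1.29

x_1 = g(1.290000) = 1.420194
x_2 = g(1.420194) = 1.414226
x_3 = g(1.414226) = 1.414214
x_4 = g(1.414214) = 1.414214
x_5 = g(1.414214) = 1.414214
x_6 = g(1.414214) = 1.414214
x_7 = g(1.414214) = 1.414214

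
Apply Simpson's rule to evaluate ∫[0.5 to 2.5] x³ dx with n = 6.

f(x) = x³
a = 0.5, b = 2.5, n = 6
h = (b - a)/n = 0.333333

Simpson's rule: (h/3)[f(x₀) + 4f(x₁) + 2f(x₂) + ... + f(xₙ)]

x_0 = 0.5000, f(x_0) = 0.125000, coefficient = 1
x_1 = 0.8333, f(x_1) = 0.578704, coefficient = 4
x_2 = 1.1667, f(x_2) = 1.587963, coefficient = 2
x_3 = 1.5000, f(x_3) = 3.375000, coefficient = 4
x_4 = 1.8333, f(x_4) = 6.162037, coefficient = 2
x_5 = 2.1667, f(x_5) = 10.171296, coefficient = 4
x_6 = 2.5000, f(x_6) = 15.625000, coefficient = 1

I ≈ (0.333333/3) × 87.750000 = 9.750000
Exact value: 9.750000
Error: 0.000000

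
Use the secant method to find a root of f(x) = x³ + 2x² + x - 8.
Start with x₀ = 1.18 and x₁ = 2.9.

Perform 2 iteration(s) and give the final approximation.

f(x) = x³ + 2x² + x - 8
x₀ = 1.18, x₁ = 2.9

Secant formula: x_{n+1} = x_n - f(x_n)(x_n - x_{n-1})/(f(x_n) - f(x_{n-1}))

Iteration 1:
  f(1.180000) = -2.392168
  f(2.900000) = 36.109000
  x_2 = 2.900000 - 36.109000×(2.900000 - 1.180000)/(36.109000 - (-2.392168))
       = 1.286868
Iteration 2:
  f(2.900000) = 36.109000
  f(1.286868) = -1.269986
  x_3 = 1.286868 - (-1.269986)×(1.286868 - 2.900000)/(-1.269986 - 36.109000)
       = 1.341675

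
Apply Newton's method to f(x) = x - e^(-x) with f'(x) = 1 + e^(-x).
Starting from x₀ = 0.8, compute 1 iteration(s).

f(x) = x - e^(-x)
f'(x) = 1 + e^(-x)
x₀ = 0.8

Newton-Raphson formula: x_{n+1} = x_n - f(x_n)/f'(x_n)

Iteration 1:
  f(0.800000) = 0.350671
  f'(0.800000) = 1.449329
  x_1 = 0.800000 - 0.350671/1.449329 = 0.558046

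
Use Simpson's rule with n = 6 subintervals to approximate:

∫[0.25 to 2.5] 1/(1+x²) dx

f(x) = 1/(1+x²)
a = 0.25, b = 2.5, n = 6
h = (b - a)/n = 0.375000

Simpson's rule: (h/3)[f(x₀) + 4f(x₁) + 2f(x₂) + ... + f(xₙ)]

x_0 = 0.2500, f(x_0) = 0.941176, coefficient = 1
x_1 = 0.6250, f(x_1) = 0.719101, coefficient = 4
x_2 = 1.0000, f(x_2) = 0.500000, coefficient = 2
x_3 = 1.3750, f(x_3) = 0.345946, coefficient = 4
x_4 = 1.7500, f(x_4) = 0.246154, coefficient = 2
x_5 = 2.1250, f(x_5) = 0.181303, coefficient = 4
x_6 = 2.5000, f(x_6) = 0.137931, coefficient = 1

I ≈ (0.375000/3) × 7.556816 = 0.944602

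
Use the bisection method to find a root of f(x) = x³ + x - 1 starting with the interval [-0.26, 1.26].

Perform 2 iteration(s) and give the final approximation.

f(x) = x³ + x - 1
Initial interval: [-0.26, 1.26]

Iteration 1:
  c_1 = (-0.260000 + 1.260000)/2 = 0.500000
  f(c_1) = f(0.500000) = -0.375000
  f(a) × f(c) ≥ 0, new interval: [0.500000, 1.260000]
Iteration 2:
  c_2 = (0.500000 + 1.260000)/2 = 0.880000
  f(c_2) = f(0.880000) = 0.561472
  f(a) × f(c) < 0, new interval: [0.500000, 0.880000]

After 2 iteration(s), the approximation is c_2 = 0.880000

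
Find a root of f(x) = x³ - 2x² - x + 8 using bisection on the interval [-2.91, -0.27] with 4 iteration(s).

f(x) = x³ - 2x² - x + 8
Initial interval: [-2.91, -0.27]

Iteration 1:
  c_1 = (-2.910000 + (-0.270000))/2 = -1.590000
  f(c_1) = f(-1.590000) = 0.514121
  f(a) × f(c) < 0, new interval: [-2.910000, -1.590000]
Iteration 2:
  c_2 = (-2.910000 + (-1.590000))/2 = -2.250000
  f(c_2) = f(-2.250000) = -11.265625
  f(a) × f(c) ≥ 0, new interval: [-2.250000, -1.590000]
Iteration 3:
  c_3 = (-2.250000 + (-1.590000))/2 = -1.920000
  f(c_3) = f(-1.920000) = -4.530688
  f(a) × f(c) ≥ 0, new interval: [-1.920000, -1.590000]
Iteration 4:
  c_4 = (-1.920000 + (-1.590000))/2 = -1.755000
  f(c_4) = f(-1.755000) = -1.810494
  f(a) × f(c) ≥ 0, new interval: [-1.755000, -1.590000]

After 4 iteration(s), the approximation is c_4 = -1.755000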